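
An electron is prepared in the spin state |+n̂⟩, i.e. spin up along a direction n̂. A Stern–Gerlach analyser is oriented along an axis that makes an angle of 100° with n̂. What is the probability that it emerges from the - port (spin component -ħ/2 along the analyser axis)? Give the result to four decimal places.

0.5868

For spin-½, the probability of finding spin-up along an axis at angle θ to the initial spin direction is cos²(θ/2); spin-down is sin²(θ/2).
θ = 100°, so P = sin²(50°) ≈ 0.5868.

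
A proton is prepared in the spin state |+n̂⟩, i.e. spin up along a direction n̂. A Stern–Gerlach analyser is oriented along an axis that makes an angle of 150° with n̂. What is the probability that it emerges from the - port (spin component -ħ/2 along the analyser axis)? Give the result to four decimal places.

0.9330

For spin-½, the probability of finding spin-up along an axis at angle θ to the initial spin direction is cos²(θ/2); spin-down is sin²(θ/2).
θ = 150°, so P = sin²(75°) ≈ 0.9330.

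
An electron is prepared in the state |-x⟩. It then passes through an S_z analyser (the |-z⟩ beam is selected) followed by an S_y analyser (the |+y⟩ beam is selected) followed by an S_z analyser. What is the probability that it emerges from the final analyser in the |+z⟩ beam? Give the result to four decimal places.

0.1250

First analyser (S_z): from |-x⟩, P(|-z⟩) = 1/2.
After stage 1 the state is |-z⟩; P(|+y⟩) = |⟨+y|-z⟩|² = 1/2.
After stage 2 the state is |+y⟩; P(|+z⟩) = |⟨+z|+y⟩|² = 1/2.
Joint probability = 1/2 × 1/2 × 1/2 = 0.1250.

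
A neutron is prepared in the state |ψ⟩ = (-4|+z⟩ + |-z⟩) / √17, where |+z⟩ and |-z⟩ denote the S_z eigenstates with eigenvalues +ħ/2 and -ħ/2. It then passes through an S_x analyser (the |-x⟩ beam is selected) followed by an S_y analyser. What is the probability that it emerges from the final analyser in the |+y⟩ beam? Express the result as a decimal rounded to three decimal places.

0.368

First analyser (S_x): P(|-x⟩) = |⟨-x|ψ⟩|² = 25/34.
After stage 1 the state is |-x⟩; P(|+y⟩) = |⟨+y|-x⟩|² = 1/2.
Joint probability = 25/34 × 1/2 = 0.368.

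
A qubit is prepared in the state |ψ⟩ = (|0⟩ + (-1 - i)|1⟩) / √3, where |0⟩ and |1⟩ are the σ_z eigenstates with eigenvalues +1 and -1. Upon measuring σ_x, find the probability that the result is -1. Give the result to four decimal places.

0.8333

|-x⟩ = (|0⟩ - |1⟩)/√2, so ⟨-x|ψ⟩ = (2 + i) / (√2·√3).
P = |2 + i|² / 6 = 5/6.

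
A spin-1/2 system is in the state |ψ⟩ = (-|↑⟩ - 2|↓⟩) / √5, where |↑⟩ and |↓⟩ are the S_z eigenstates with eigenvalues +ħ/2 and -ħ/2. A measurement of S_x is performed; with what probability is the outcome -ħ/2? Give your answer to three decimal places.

0.100

|-x⟩ = (|↑⟩ - |↓⟩)/√2, so ⟨-x|ψ⟩ = (1) / (√2·√5).
P = |1|² / 10 = 1/10.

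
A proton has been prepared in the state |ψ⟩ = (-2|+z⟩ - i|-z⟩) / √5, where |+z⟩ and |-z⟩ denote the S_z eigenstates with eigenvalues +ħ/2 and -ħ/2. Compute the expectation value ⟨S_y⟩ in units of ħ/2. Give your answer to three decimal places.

⟨σ_y⟩ = 2 Im(a* b)/(|a|²+|b|²) with a = -2, b = -i.
a* b = 2i, so ⟨σ_y⟩ = 4/5.
⟨S_y⟩ = (ħ/2)·⟨σ_y⟩.

0.800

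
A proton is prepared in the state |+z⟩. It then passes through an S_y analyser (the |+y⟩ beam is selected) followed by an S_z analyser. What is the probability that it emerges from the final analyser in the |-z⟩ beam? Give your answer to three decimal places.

First analyser (S_y): from |+z⟩, P(|+y⟩) = 1/2.
After stage 1 the state is |+y⟩; P(|-z⟩) = |⟨-z|+y⟩|² = 1/2.
Joint probability = 1/2 × 1/2 = 0.250.

0.250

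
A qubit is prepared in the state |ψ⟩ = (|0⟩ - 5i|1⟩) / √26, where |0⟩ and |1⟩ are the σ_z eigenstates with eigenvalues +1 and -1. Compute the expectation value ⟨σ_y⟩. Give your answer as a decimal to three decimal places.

-0.385

⟨σ_y⟩ = 2 Im(a* b)/(|a|²+|b|²) with a = 1, b = -5i.
a* b = -5i, so ⟨σ_y⟩ = -10/26.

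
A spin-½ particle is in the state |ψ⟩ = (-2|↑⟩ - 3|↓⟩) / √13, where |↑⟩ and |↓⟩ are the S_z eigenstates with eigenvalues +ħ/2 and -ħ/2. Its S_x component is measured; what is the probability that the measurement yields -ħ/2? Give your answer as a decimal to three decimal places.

|-x⟩ = (|↑⟩ - |↓⟩)/√2, so ⟨-x|ψ⟩ = (1) / (√2·√13).
P = |1|² / 26 = 1/26.

0.038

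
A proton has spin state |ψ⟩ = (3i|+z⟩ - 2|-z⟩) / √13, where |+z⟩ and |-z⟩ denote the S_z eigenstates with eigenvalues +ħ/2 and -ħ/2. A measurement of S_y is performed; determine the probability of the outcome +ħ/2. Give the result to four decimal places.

|+y⟩ = (|+z⟩ + i|-z⟩)/√2, so ⟨+y|ψ⟩ = (5i) / (√2·√13).
P = |5i|² / 26 = 25/26.

0.9615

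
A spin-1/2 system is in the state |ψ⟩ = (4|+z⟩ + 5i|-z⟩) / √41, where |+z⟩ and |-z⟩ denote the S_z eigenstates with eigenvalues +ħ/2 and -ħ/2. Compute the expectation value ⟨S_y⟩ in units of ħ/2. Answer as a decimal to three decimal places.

⟨σ_y⟩ = 2 Im(a* b)/(|a|²+|b|²) with a = 4, b = 5i.
a* b = 20i, so ⟨σ_y⟩ = 40/41.
⟨S_y⟩ = (ħ/2)·⟨σ_y⟩.

0.976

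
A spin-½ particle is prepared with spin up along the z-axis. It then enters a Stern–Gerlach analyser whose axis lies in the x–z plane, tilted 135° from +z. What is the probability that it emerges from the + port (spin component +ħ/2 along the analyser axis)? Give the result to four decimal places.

For spin-½, the probability of finding spin-up along an axis at angle θ to the initial spin direction is cos²(θ/2); spin-down is sin²(θ/2).
θ = 135°, so P = cos²(67.5°) ≈ 0.1464.

0.1464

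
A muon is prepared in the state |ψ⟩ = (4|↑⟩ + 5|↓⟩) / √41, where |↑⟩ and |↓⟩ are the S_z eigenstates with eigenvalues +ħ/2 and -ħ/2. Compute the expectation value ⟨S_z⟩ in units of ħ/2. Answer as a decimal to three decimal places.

⟨σ_z⟩ = |a|² - |b|² divided by |a|²+|b|², with a, b the |↑⟩, |↓⟩ amplitudes.
= (16 - 25)/41 = -9/41.
⟨S_z⟩ = (ħ/2)·⟨σ_z⟩.

-0.220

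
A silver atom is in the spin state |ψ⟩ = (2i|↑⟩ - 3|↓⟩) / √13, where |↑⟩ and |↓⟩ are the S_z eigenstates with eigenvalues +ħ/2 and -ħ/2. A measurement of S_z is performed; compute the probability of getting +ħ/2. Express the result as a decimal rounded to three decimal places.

0.308

The +ħ/2 outcome corresponds to |↑⟩. Its amplitude in |ψ⟩ is 2i/√13.
P = |2i|² / 13 = 4/13.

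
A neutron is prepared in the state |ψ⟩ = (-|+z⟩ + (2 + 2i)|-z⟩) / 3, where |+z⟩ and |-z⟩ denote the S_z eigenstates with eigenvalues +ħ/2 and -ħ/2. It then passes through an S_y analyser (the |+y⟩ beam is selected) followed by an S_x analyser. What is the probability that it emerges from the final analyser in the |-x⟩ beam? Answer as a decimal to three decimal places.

0.139

First analyser (S_y): P(|+y⟩) = |⟨+y|ψ⟩|² = 5/18.
After stage 1 the state is |+y⟩; P(|-x⟩) = |⟨-x|+y⟩|² = 1/2.
Joint probability = 5/18 × 1/2 = 0.139.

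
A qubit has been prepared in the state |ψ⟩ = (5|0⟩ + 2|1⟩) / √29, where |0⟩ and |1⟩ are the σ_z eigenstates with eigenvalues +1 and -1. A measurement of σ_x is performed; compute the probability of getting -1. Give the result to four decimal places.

0.1552

|-x⟩ = (|0⟩ - |1⟩)/√2, so ⟨-x|ψ⟩ = (3) / (√2·√29).
P = |3|² / 58 = 9/58.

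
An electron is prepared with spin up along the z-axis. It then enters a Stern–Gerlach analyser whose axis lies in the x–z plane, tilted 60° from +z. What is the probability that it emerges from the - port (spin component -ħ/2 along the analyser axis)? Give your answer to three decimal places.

0.250

For spin-½, the probability of finding spin-up along an axis at angle θ to the initial spin direction is cos²(θ/2); spin-down is sin²(θ/2).
θ = 60°, so P = sin²(30°) ≈ 0.250.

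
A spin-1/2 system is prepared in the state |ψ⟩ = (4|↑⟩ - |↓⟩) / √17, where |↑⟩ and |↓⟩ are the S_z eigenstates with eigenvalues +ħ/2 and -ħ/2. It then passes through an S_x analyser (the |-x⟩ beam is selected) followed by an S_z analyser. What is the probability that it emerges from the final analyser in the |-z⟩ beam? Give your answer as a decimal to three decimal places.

0.368

First analyser (S_x): P(|-x⟩) = |⟨-x|ψ⟩|² = 25/34.
After stage 1 the state is |-x⟩; P(|-z⟩) = |⟨-z|-x⟩|² = 1/2.
Joint probability = 25/34 × 1/2 = 0.368.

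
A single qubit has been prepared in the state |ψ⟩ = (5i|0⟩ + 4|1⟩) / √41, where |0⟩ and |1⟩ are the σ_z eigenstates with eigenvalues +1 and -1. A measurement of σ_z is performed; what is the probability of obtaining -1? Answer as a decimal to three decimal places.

0.390

The -1 outcome corresponds to |1⟩. Its amplitude in |ψ⟩ is 4/√41.
P = |4|² / 41 = 16/41.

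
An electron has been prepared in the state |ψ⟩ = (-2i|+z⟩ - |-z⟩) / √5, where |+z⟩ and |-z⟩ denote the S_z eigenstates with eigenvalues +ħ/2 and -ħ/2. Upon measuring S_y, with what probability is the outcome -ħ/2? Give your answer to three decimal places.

0.900

|-y⟩ = (|+z⟩ - i|-z⟩)/√2, so ⟨-y|ψ⟩ = (-3i) / (√2·√5).
P = |-3i|² / 10 = 9/10.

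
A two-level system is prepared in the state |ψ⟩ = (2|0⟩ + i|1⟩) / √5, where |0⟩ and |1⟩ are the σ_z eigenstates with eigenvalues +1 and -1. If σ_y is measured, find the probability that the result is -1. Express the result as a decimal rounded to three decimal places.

|-y⟩ = (|0⟩ - i|1⟩)/√2, so ⟨-y|ψ⟩ = (1) / (√2·√5).
P = |1|² / 10 = 1/10.

0.100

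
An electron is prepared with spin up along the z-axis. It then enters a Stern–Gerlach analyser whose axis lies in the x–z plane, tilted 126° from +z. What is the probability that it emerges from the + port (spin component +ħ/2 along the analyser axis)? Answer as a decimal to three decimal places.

For spin-½, the probability of finding spin-up along an axis at angle θ to the initial spin direction is cos²(θ/2); spin-down is sin²(θ/2).
θ = 126°, so P = cos²(63°) ≈ 0.206.

0.206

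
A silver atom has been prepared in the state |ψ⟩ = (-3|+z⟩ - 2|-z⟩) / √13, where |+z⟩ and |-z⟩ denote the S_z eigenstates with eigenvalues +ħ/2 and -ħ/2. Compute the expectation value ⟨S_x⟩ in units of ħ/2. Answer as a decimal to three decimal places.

0.923

⟨σ_x⟩ = 2 Re(a* b)/(|a|²+|b|²) with a = -3, b = -2.
a* b = 6, so ⟨σ_x⟩ = 12/13.
⟨S_x⟩ = (ħ/2)·⟨σ_x⟩.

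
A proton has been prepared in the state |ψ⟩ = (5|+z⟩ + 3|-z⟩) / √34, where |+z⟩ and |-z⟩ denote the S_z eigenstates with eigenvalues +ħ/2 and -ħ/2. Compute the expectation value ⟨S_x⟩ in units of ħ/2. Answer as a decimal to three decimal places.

0.882

⟨σ_x⟩ = 2 Re(a* b)/(|a|²+|b|²) with a = 5, b = 3.
a* b = 15, so ⟨σ_x⟩ = 30/34.
⟨S_x⟩ = (ħ/2)·⟨σ_x⟩.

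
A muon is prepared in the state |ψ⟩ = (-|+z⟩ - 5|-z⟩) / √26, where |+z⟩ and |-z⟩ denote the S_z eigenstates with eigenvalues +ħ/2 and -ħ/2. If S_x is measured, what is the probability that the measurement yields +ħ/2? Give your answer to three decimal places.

|+x⟩ = (|+z⟩ + |-z⟩)/√2, so ⟨+x|ψ⟩ = (-6) / (√2·√26).
P = |-6|² / 52 = 36/52.

0.692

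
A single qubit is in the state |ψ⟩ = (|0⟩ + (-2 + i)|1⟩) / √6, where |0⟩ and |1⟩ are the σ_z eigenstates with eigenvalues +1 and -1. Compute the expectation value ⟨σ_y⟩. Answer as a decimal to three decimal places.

⟨σ_y⟩ = 2 Im(a* b)/(|a|²+|b|²) with a = 1, b = (-2 + i).
a* b = (-2 + i), so ⟨σ_y⟩ = 2/6.

0.333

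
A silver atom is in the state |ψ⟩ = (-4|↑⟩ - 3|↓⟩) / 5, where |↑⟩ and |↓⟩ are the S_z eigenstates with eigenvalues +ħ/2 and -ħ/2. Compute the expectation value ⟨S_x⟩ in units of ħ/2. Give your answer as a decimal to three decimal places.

0.960

⟨σ_x⟩ = 2 Re(a* b)/(|a|²+|b|²) with a = -4, b = -3.
a* b = 12, so ⟨σ_x⟩ = 24/25.
⟨S_x⟩ = (ħ/2)·⟨σ_x⟩.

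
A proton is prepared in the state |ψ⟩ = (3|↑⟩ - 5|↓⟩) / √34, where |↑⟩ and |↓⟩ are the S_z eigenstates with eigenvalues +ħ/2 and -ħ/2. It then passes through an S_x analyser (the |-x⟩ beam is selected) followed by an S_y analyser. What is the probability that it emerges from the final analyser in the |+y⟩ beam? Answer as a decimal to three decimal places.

First analyser (S_x): P(|-x⟩) = |⟨-x|ψ⟩|² = 64/68.
After stage 1 the state is |-x⟩; P(|+y⟩) = |⟨+y|-x⟩|² = 1/2.
Joint probability = 64/68 × 1/2 = 0.471.

0.471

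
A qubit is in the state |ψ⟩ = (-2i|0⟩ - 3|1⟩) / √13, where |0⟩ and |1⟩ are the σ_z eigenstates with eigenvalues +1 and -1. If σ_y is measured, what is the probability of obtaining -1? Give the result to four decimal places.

|-y⟩ = (|0⟩ - i|1⟩)/√2, so ⟨-y|ψ⟩ = (-5i) / (√2·√13).
P = |-5i|² / 26 = 25/26.

0.9615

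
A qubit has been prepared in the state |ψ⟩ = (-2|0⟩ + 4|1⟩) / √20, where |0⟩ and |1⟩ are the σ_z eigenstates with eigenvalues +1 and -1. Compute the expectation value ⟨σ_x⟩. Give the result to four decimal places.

-0.8000

⟨σ_x⟩ = 2 Re(a* b)/(|a|²+|b|²) with a = -2, b = 4.
a* b = -8, so ⟨σ_x⟩ = -16/20.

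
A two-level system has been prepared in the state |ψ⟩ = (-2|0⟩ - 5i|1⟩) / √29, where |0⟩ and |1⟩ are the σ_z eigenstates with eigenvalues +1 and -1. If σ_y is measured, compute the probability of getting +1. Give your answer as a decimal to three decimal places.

|+y⟩ = (|0⟩ + i|1⟩)/√2, so ⟨+y|ψ⟩ = (-7) / (√2·√29).
P = |-7|² / 58 = 49/58.

0.845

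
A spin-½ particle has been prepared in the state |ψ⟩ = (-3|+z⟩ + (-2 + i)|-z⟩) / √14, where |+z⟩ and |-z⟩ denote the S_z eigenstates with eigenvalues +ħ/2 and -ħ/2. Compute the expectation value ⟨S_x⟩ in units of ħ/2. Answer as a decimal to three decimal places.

0.857

⟨σ_x⟩ = 2 Re(a* b)/(|a|²+|b|²) with a = -3, b = (-2 + i).
a* b = (6 - 3i), so ⟨σ_x⟩ = 12/14.
⟨S_x⟩ = (ħ/2)·⟨σ_x⟩.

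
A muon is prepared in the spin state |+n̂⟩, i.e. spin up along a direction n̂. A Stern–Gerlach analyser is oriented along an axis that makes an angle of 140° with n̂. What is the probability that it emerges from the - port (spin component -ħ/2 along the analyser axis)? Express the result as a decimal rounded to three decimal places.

0.883

For spin-½, the probability of finding spin-up along an axis at angle θ to the initial spin direction is cos²(θ/2); spin-down is sin²(θ/2).
θ = 140°, so P = sin²(70°) ≈ 0.883.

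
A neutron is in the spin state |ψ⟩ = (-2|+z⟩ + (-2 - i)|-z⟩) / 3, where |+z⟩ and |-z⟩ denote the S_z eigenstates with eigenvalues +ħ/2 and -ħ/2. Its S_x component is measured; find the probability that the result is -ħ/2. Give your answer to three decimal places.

|-x⟩ = (|+z⟩ - |-z⟩)/√2, so ⟨-x|ψ⟩ = (i) / (√2·3).
P = |i|² / 18 = 1/18.

0.056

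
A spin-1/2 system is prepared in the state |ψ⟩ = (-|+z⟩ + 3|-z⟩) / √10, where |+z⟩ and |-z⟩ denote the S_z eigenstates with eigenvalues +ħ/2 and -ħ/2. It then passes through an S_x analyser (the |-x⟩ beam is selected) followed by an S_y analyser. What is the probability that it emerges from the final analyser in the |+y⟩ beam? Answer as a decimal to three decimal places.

0.400

First analyser (S_x): P(|-x⟩) = |⟨-x|ψ⟩|² = 16/20.
After stage 1 the state is |-x⟩; P(|+y⟩) = |⟨+y|-x⟩|² = 1/2.
Joint probability = 16/20 × 1/2 = 0.400.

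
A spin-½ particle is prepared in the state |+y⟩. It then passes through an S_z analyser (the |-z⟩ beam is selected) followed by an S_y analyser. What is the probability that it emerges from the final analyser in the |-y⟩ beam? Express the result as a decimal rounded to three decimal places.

0.250

First analyser (S_z): from |+y⟩, P(|-z⟩) = 1/2.
After stage 1 the state is |-z⟩; P(|-y⟩) = |⟨-y|-z⟩|² = 1/2.
Joint probability = 1/2 × 1/2 = 0.250.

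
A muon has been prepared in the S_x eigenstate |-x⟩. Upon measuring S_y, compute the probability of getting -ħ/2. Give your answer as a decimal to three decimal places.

0.500

In the S_z basis, |-x⟩ = (|+z⟩ - |-z⟩)/√2 and |-y⟩ = (|+z⟩ - i|-z⟩)/√2.
|⟨-y|-x⟩|² = 1/2.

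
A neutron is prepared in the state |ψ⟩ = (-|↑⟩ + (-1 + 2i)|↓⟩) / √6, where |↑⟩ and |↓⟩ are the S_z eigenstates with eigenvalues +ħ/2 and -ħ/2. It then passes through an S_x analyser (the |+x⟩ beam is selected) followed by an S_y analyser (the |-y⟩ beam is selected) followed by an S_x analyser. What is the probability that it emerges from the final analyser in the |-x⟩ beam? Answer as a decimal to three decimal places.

First analyser (S_x): P(|+x⟩) = |⟨+x|ψ⟩|² = 8/12.
After stage 1 the state is |+x⟩; P(|-y⟩) = |⟨-y|+x⟩|² = 1/2.
After stage 2 the state is |-y⟩; P(|-x⟩) = |⟨-x|-y⟩|² = 1/2.
Joint probability = 8/12 × 1/2 × 1/2 = 0.167.

0.167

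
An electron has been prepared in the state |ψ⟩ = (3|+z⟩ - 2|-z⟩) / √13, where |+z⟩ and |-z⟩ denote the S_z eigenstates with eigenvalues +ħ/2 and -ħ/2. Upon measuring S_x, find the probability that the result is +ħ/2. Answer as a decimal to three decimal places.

0.038

|+x⟩ = (|+z⟩ + |-z⟩)/√2, so ⟨+x|ψ⟩ = (1) / (√2·√13).
P = |1|² / 26 = 1/26.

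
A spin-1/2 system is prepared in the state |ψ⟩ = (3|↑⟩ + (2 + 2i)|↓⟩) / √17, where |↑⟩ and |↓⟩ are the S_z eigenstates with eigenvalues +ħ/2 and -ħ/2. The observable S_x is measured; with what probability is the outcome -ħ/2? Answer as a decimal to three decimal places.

|-x⟩ = (|↑⟩ - |↓⟩)/√2, so ⟨-x|ψ⟩ = (1 - 2i) / (√2·√17).
P = |1 - 2i|² / 34 = 5/34.

0.147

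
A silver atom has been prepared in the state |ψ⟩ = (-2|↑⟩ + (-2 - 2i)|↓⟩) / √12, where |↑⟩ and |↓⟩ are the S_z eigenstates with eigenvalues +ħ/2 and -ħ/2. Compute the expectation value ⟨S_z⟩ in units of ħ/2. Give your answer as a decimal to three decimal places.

-0.333

⟨σ_z⟩ = |a|² - |b|² divided by |a|²+|b|², with a, b the |↑⟩, |↓⟩ amplitudes.
= (4 - 8)/12 = -4/12.
⟨S_z⟩ = (ħ/2)·⟨σ_z⟩.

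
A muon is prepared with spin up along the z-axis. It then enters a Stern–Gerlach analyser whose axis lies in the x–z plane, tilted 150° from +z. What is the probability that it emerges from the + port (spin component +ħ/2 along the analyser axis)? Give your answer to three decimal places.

For spin-½, the probability of finding spin-up along an axis at angle θ to the initial spin direction is cos²(θ/2); spin-down is sin²(θ/2).
θ = 150°, so P = cos²(75°) ≈ 0.067.

0.067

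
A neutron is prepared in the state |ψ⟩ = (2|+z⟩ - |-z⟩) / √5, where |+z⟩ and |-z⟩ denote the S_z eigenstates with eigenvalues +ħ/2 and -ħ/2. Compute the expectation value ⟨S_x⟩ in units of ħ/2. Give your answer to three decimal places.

-0.800

⟨σ_x⟩ = 2 Re(a* b)/(|a|²+|b|²) with a = 2, b = -1.
a* b = -2, so ⟨σ_x⟩ = -4/5.
⟨S_x⟩ = (ħ/2)·⟨σ_x⟩.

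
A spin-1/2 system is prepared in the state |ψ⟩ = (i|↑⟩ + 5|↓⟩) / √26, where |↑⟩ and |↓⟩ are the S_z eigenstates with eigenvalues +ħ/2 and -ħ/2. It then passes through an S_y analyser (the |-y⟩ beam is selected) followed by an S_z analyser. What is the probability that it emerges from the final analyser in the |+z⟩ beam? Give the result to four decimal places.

0.3462

First analyser (S_y): P(|-y⟩) = |⟨-y|ψ⟩|² = 36/52.
After stage 1 the state is |-y⟩; P(|+z⟩) = |⟨+z|-y⟩|² = 1/2.
Joint probability = 36/52 × 1/2 = 0.3462.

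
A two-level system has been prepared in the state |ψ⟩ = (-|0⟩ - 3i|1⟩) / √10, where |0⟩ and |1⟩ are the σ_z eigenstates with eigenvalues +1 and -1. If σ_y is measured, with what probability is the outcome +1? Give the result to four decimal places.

0.8000

|+y⟩ = (|0⟩ + i|1⟩)/√2, so ⟨+y|ψ⟩ = (-4) / (√2·√10).
P = |-4|² / 20 = 16/20.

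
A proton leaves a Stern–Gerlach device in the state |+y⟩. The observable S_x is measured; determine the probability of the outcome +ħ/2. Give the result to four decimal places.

In the S_z basis, |+y⟩ = (|↑⟩ + i|↓⟩)/√2 and |+x⟩ = (|↑⟩ + |↓⟩)/√2.
|⟨+x|+y⟩|² = 1/2.

0.5000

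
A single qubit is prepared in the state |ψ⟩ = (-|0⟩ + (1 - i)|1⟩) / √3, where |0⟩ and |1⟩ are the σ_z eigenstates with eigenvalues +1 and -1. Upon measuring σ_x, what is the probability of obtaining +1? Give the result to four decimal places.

|+x⟩ = (|0⟩ + |1⟩)/√2, so ⟨+x|ψ⟩ = (-i) / (√2·√3).
P = |-i|² / 6 = 1/6.

0.1667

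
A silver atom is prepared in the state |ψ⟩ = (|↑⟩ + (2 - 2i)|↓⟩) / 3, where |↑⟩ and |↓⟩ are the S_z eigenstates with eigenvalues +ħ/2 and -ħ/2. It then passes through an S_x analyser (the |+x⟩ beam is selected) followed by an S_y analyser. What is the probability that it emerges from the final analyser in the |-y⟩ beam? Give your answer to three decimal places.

0.361

First analyser (S_x): P(|+x⟩) = |⟨+x|ψ⟩|² = 13/18.
After stage 1 the state is |+x⟩; P(|-y⟩) = |⟨-y|+x⟩|² = 1/2.
Joint probability = 13/18 × 1/2 = 0.361.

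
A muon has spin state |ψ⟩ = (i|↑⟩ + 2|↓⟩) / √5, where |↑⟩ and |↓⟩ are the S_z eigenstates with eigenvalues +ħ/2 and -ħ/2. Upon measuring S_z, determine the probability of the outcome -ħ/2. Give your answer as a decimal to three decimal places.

The -ħ/2 outcome corresponds to |↓⟩. Its amplitude in |ψ⟩ is 2/√5.
P = |2|² / 5 = 4/5.

0.800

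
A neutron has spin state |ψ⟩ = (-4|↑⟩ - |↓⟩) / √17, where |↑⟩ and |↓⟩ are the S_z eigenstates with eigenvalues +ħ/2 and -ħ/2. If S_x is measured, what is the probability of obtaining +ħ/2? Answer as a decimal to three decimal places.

|+x⟩ = (|↑⟩ + |↓⟩)/√2, so ⟨+x|ψ⟩ = (-5) / (√2·√17).
P = |-5|² / 34 = 25/34.

0.735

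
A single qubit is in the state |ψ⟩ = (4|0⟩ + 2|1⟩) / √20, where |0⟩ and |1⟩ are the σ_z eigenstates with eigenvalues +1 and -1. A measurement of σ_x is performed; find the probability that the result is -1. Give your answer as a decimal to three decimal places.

0.100

|-x⟩ = (|0⟩ - |1⟩)/√2, so ⟨-x|ψ⟩ = (2) / (√2·√20).
P = |2|² / 40 = 4/40.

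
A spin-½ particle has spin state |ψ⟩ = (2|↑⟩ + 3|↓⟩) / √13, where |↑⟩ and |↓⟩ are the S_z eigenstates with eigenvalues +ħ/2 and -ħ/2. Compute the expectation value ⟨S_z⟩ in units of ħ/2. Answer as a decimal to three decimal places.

-0.385

⟨σ_z⟩ = |a|² - |b|² divided by |a|²+|b|², with a, b the |↑⟩, |↓⟩ amplitudes.
= (4 - 9)/13 = -5/13.
⟨S_z⟩ = (ħ/2)·⟨σ_z⟩.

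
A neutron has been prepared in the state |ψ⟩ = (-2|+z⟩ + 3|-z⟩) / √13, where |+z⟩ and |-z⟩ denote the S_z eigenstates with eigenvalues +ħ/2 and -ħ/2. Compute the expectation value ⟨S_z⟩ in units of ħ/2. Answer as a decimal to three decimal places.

⟨σ_z⟩ = |a|² - |b|² divided by |a|²+|b|², with a, b the |+z⟩, |-z⟩ amplitudes.
= (4 - 9)/13 = -5/13.
⟨S_z⟩ = (ħ/2)·⟨σ_z⟩.

-0.385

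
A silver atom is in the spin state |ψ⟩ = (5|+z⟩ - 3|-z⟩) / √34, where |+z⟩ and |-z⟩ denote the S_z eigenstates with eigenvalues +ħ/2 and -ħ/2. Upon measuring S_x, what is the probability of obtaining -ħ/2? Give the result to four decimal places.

|-x⟩ = (|+z⟩ - |-z⟩)/√2, so ⟨-x|ψ⟩ = (8) / (√2·√34).
P = |8|² / 68 = 64/68.

0.9412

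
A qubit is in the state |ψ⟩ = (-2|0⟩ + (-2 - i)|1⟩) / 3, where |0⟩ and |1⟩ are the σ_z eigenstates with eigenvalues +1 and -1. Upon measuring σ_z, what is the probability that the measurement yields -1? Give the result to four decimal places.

The -1 outcome corresponds to |1⟩. Its amplitude in |ψ⟩ is (-2 - i)/3.
P = |-2 - i|² / 9 = 5/9.

0.5556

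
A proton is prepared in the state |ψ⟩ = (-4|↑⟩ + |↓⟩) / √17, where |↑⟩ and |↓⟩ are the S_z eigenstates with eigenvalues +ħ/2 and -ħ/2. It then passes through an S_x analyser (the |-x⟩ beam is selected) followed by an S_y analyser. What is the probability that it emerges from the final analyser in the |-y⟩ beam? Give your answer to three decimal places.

First analyser (S_x): P(|-x⟩) = |⟨-x|ψ⟩|² = 25/34.
After stage 1 the state is |-x⟩; P(|-y⟩) = |⟨-y|-x⟩|² = 1/2.
Joint probability = 25/34 × 1/2 = 0.368.

0.368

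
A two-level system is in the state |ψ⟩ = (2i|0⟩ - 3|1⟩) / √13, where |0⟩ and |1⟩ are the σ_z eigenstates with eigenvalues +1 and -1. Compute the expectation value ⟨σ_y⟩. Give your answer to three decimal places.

0.923

⟨σ_y⟩ = 2 Im(a* b)/(|a|²+|b|²) with a = 2i, b = -3.
a* b = 6i, so ⟨σ_y⟩ = 12/13.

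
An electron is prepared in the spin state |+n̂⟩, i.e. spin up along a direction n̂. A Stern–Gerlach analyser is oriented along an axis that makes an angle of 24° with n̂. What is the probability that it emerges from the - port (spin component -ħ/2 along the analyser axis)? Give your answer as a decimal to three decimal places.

For spin-½, the probability of finding spin-up along an axis at angle θ to the initial spin direction is cos²(θ/2); spin-down is sin²(θ/2).
θ = 24°, so P = sin²(12°) ≈ 0.043.

0.043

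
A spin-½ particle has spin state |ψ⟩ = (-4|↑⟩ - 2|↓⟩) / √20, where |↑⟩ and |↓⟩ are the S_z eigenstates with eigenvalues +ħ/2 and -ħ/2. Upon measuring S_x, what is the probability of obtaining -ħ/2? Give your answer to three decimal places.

|-x⟩ = (|↑⟩ - |↓⟩)/√2, so ⟨-x|ψ⟩ = (-2) / (√2·√20).
P = |-2|² / 40 = 4/40.

0.100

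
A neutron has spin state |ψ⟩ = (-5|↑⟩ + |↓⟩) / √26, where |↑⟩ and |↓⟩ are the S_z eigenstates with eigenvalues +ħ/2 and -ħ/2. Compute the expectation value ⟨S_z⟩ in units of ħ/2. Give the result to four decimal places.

⟨σ_z⟩ = |a|² - |b|² divided by |a|²+|b|², with a, b the |↑⟩, |↓⟩ amplitudes.
= (25 - 1)/26 = 24/26.
⟨S_z⟩ = (ħ/2)·⟨σ_z⟩.

0.9231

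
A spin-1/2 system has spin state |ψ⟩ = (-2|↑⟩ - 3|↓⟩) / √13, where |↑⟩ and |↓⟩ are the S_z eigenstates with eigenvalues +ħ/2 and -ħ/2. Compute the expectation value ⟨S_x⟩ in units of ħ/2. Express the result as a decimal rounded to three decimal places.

0.923

⟨σ_x⟩ = 2 Re(a* b)/(|a|²+|b|²) with a = -2, b = -3.
a* b = 6, so ⟨σ_x⟩ = 12/13.
⟨S_x⟩ = (ħ/2)·⟨σ_x⟩.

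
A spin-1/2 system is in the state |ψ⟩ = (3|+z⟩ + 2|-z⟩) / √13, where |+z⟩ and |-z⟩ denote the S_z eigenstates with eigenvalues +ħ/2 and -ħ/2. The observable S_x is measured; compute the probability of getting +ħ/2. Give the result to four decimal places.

0.9615

|+x⟩ = (|+z⟩ + |-z⟩)/√2, so ⟨+x|ψ⟩ = (5) / (√2·√13).
P = |5|² / 26 = 25/26.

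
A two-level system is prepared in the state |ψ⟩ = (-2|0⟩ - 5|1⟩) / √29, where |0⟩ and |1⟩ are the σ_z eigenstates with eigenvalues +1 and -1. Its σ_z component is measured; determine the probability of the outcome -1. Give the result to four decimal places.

The -1 outcome corresponds to |1⟩. Its amplitude in |ψ⟩ is -5/√29.
P = |-5|² / 29 = 25/29.

0.8621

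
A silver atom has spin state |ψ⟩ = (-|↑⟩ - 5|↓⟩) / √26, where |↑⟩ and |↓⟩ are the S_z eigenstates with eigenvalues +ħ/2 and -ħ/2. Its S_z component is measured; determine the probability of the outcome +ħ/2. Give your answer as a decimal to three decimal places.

The +ħ/2 outcome corresponds to |↑⟩. Its amplitude in |ψ⟩ is -1/√26.
P = |-1|² / 26 = 1/26.

0.038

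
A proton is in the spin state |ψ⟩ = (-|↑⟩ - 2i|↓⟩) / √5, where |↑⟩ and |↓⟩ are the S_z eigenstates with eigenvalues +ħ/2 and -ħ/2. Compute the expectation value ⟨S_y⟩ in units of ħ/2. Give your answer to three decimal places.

0.800

⟨σ_y⟩ = 2 Im(a* b)/(|a|²+|b|²) with a = -1, b = -2i.
a* b = 2i, so ⟨σ_y⟩ = 4/5.
⟨S_y⟩ = (ħ/2)·⟨σ_y⟩.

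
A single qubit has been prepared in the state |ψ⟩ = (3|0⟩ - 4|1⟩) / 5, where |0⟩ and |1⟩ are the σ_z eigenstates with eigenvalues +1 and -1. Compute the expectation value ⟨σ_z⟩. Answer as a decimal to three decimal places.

-0.280

⟨σ_z⟩ = |a|² - |b|² divided by |a|²+|b|², with a, b the |0⟩, |1⟩ amplitudes.
= (9 - 16)/25 = -7/25.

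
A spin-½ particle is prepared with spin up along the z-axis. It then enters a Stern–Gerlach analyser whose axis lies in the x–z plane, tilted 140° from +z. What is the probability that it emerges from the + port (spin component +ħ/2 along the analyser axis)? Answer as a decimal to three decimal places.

0.117

For spin-½, the probability of finding spin-up along an axis at angle θ to the initial spin direction is cos²(θ/2); spin-down is sin²(θ/2).
θ = 140°, so P = cos²(70°) ≈ 0.117.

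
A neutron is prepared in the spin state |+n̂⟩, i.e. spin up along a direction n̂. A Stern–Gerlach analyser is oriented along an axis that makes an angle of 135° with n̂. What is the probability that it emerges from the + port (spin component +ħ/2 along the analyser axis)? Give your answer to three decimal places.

0.146

For spin-½, the probability of finding spin-up along an axis at angle θ to the initial spin direction is cos²(θ/2); spin-down is sin²(θ/2).
θ = 135°, so P = cos²(67.5°) ≈ 0.146.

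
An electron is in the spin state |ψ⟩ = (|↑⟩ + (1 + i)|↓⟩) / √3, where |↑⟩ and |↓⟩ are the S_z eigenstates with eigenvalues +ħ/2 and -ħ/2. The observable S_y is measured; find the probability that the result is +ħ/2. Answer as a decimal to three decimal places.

|+y⟩ = (|↑⟩ + i|↓⟩)/√2, so ⟨+y|ψ⟩ = (2 - i) / (√2·√3).
P = |2 - i|² / 6 = 5/6.

0.833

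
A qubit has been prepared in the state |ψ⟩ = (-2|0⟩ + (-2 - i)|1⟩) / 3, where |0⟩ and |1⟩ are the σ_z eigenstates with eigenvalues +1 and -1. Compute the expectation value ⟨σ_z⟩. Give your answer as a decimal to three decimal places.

⟨σ_z⟩ = |a|² - |b|² divided by |a|²+|b|², with a, b the |0⟩, |1⟩ amplitudes.
= (4 - 5)/9 = -1/9.

-0.111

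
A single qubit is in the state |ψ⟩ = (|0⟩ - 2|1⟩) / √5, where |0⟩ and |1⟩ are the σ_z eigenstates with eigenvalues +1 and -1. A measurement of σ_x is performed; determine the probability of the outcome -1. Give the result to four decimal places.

|-x⟩ = (|0⟩ - |1⟩)/√2, so ⟨-x|ψ⟩ = (3) / (√2·√5).
P = |3|² / 10 = 9/10.

0.9000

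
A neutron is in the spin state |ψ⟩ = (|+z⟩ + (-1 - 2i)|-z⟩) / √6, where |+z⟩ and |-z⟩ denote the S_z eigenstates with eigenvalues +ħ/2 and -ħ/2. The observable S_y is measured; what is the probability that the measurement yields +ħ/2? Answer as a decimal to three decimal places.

|+y⟩ = (|+z⟩ + i|-z⟩)/√2, so ⟨+y|ψ⟩ = (-1 + i) / (√2·√6).
P = |-1 + i|² / 12 = 2/12.

0.167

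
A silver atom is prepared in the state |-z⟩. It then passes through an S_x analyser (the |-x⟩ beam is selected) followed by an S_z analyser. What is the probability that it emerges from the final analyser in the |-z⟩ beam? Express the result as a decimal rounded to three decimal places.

First analyser (S_x): from |-z⟩, P(|-x⟩) = 1/2.
After stage 1 the state is |-x⟩; P(|-z⟩) = |⟨-z|-x⟩|² = 1/2.
Joint probability = 1/2 × 1/2 = 0.250.

0.250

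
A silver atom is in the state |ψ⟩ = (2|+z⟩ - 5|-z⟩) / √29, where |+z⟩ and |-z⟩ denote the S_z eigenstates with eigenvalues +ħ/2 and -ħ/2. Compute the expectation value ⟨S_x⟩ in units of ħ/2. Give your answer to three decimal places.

⟨σ_x⟩ = 2 Re(a* b)/(|a|²+|b|²) with a = 2, b = -5.
a* b = -10, so ⟨σ_x⟩ = -20/29.
⟨S_x⟩ = (ħ/2)·⟨σ_x⟩.

-0.690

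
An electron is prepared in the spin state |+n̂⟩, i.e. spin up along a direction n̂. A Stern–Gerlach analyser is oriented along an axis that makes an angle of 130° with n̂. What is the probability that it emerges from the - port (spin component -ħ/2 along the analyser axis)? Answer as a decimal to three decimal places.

0.821

For spin-½, the probability of finding spin-up along an axis at angle θ to the initial spin direction is cos²(θ/2); spin-down is sin²(θ/2).
θ = 130°, so P = sin²(65°) ≈ 0.821.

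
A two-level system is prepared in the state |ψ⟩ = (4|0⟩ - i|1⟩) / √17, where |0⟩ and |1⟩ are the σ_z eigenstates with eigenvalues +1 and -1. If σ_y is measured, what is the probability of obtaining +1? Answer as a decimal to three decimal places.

|+y⟩ = (|0⟩ + i|1⟩)/√2, so ⟨+y|ψ⟩ = (3) / (√2·√17).
P = |3|² / 34 = 9/34.

0.265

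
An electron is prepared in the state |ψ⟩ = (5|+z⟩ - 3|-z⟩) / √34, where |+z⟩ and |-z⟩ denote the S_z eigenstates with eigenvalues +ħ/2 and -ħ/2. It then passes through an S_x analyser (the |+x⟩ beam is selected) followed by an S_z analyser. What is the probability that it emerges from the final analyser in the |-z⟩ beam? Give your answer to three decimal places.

First analyser (S_x): P(|+x⟩) = |⟨+x|ψ⟩|² = 4/68.
After stage 1 the state is |+x⟩; P(|-z⟩) = |⟨-z|+x⟩|² = 1/2.
Joint probability = 4/68 × 1/2 = 0.029.

0.029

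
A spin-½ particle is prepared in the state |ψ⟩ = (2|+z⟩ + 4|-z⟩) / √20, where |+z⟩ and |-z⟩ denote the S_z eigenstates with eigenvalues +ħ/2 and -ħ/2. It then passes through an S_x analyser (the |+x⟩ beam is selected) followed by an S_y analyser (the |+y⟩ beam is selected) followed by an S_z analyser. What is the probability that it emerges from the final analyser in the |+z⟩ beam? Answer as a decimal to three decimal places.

0.225

First analyser (S_x): P(|+x⟩) = |⟨+x|ψ⟩|² = 36/40.
After stage 1 the state is |+x⟩; P(|+y⟩) = |⟨+y|+x⟩|² = 1/2.
After stage 2 the state is |+y⟩; P(|+z⟩) = |⟨+z|+y⟩|² = 1/2.
Joint probability = 36/40 × 1/2 × 1/2 = 0.225.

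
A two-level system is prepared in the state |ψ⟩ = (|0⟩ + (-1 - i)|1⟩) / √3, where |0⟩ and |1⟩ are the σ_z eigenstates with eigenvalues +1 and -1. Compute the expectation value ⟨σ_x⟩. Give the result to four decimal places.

⟨σ_x⟩ = 2 Re(a* b)/(|a|²+|b|²) with a = 1, b = (-1 - i).
a* b = (-1 - i), so ⟨σ_x⟩ = -2/3.

-0.6667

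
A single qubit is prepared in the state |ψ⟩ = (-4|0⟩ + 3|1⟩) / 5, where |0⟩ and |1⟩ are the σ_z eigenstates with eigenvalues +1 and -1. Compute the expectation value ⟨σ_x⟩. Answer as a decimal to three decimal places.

-0.960

⟨σ_x⟩ = 2 Re(a* b)/(|a|²+|b|²) with a = -4, b = 3.
a* b = -12, so ⟨σ_x⟩ = -24/25.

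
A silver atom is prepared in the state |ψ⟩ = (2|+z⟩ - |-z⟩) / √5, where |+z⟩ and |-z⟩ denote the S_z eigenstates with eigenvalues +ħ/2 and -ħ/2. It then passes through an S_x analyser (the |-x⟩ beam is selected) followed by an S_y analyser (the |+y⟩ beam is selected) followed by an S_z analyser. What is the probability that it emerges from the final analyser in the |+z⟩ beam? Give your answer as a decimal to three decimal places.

First analyser (S_x): P(|-x⟩) = |⟨-x|ψ⟩|² = 9/10.
After stage 1 the state is |-x⟩; P(|+y⟩) = |⟨+y|-x⟩|² = 1/2.
After stage 2 the state is |+y⟩; P(|+z⟩) = |⟨+z|+y⟩|² = 1/2.
Joint probability = 9/10 × 1/2 × 1/2 = 0.225.

0.225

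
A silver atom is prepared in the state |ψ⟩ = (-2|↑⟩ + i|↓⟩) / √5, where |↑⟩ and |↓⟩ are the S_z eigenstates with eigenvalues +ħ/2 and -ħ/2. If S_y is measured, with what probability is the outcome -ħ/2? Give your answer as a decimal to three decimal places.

|-y⟩ = (|↑⟩ - i|↓⟩)/√2, so ⟨-y|ψ⟩ = (-3) / (√2·√5).
P = |-3|² / 10 = 9/10.

0.900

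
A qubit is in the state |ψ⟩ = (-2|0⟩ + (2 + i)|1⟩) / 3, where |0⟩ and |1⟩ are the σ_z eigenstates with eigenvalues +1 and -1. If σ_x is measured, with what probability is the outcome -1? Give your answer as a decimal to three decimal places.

|-x⟩ = (|0⟩ - |1⟩)/√2, so ⟨-x|ψ⟩ = (-4 - i) / (√2·3).
P = |-4 - i|² / 18 = 17/18.

0.944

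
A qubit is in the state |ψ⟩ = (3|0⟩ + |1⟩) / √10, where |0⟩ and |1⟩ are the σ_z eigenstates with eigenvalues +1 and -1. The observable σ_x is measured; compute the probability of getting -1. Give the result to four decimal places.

0.2000

|-x⟩ = (|0⟩ - |1⟩)/√2, so ⟨-x|ψ⟩ = (2) / (√2·√10).
P = |2|² / 20 = 4/20.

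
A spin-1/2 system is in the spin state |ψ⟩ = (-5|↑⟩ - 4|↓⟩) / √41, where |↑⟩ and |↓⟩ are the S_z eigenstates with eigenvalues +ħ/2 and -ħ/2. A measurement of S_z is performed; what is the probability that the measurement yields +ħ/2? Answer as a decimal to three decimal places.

The +ħ/2 outcome corresponds to |↑⟩. Its amplitude in |ψ⟩ is -5/√41.
P = |-5|² / 41 = 25/41.

0.610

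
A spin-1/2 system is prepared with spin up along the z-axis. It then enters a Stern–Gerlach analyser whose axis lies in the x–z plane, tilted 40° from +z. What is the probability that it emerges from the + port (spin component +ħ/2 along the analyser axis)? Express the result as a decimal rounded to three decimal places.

For spin-½, the probability of finding spin-up along an axis at angle θ to the initial spin direction is cos²(θ/2); spin-down is sin²(θ/2).
θ = 40°, so P = cos²(20°) ≈ 0.883.

0.883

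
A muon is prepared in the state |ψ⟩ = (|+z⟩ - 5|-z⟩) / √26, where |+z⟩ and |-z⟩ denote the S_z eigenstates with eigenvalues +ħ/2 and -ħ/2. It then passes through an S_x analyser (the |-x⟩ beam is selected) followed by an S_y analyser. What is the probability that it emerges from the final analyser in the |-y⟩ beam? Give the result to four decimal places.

First analyser (S_x): P(|-x⟩) = |⟨-x|ψ⟩|² = 36/52.
After stage 1 the state is |-x⟩; P(|-y⟩) = |⟨-y|-x⟩|² = 1/2.
Joint probability = 36/52 × 1/2 = 0.3462.

0.3462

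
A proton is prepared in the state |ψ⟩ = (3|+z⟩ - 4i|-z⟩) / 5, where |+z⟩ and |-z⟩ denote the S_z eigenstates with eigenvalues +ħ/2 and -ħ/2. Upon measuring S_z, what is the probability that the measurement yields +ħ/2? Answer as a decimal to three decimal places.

0.360

The +ħ/2 outcome corresponds to |+z⟩. Its amplitude in |ψ⟩ is 3/5.
P = |3|² / 25 = 9/25.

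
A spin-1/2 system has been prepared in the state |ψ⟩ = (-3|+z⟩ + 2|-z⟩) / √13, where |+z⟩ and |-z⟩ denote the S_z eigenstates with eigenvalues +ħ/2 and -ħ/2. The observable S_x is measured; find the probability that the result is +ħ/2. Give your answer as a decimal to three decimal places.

0.038

|+x⟩ = (|+z⟩ + |-z⟩)/√2, so ⟨+x|ψ⟩ = (-1) / (√2·√13).
P = |-1|² / 26 = 1/26.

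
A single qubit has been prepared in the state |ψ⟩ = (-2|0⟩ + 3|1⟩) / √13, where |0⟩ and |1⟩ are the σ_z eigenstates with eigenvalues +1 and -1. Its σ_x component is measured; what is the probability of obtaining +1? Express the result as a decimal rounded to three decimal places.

|+x⟩ = (|0⟩ + |1⟩)/√2, so ⟨+x|ψ⟩ = (1) / (√2·√13).
P = |1|² / 26 = 1/26.

0.038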